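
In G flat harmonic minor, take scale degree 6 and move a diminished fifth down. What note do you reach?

Scale degree 6 of Gb harmonic minor is Ebb.
A diminished fifth (6 semitones) below Ebb lands on the letter A, giving Ab.

Ab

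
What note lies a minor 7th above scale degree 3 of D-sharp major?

Scale degree 3 of D# major is F##.
A minor seventh (10 semitones) above F## lands on the letter E, giving E#.

E#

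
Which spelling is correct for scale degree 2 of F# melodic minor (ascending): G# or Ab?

G#

Each scale degree takes a distinct letter name. Degree 2 of a scale on F must use the letter G.
G# and Ab are enharmonically the same pitch, but only G# uses the letter G, so it is the correct spelling here.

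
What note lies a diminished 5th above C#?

G

C up a perfect fifth is G, so the target letter is G.
From C#, a diminished fifth is 6 semitones up: G.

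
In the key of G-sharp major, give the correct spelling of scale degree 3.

B#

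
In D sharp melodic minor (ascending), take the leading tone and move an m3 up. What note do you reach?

The leading tone of D# melodic minor (ascending) is C##.
A minor third (3 semitones) above C## lands on the letter E, giving E#.

E#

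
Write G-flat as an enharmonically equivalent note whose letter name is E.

Plain E sits 2 semitones below Gb, so on the letter E the same pitch needs a double sharp: E##.

E##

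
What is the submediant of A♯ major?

F##

The A# major scale runs A# B# C## D# E# F## G##.
Degree 6 is F##.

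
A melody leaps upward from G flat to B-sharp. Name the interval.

doubly augmented third

Counting letters G–A–B gives a third.
Gb→B# = 6 semitones, 2 wider than the major third (4), so doubly augmented.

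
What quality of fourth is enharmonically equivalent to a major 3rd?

A major third spans 4 semitones.
A fourth spanning 4 semitones is diminished (the perfect fourth is 5).

diminished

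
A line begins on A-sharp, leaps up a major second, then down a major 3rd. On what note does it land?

A major second up from A# is B# (letter B, 2 semitones up).
A major third down from B# is G# (letter G, 4 semitones down).

G#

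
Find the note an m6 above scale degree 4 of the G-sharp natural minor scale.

Scale degree 4 of G# natural minor is C#.
A minor sixth (8 semitones) above C# lands on the letter A, giving A.

A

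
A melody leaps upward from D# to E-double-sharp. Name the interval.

augmented second

Counting letters D–E gives a second.
D#→E## = 3 semitones, 1 wider than the major second (2), so augmented.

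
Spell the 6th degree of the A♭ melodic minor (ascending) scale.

F

The Ab melodic minor (ascending) scale runs Ab Bb Cb Db Eb F G.
Degree 6 is F.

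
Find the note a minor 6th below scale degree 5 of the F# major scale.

E#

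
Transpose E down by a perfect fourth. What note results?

A fourth below E lands on the letter B.
A perfect fourth spans 5 semitones, so E moves to pitch class 11. On the letter B that is B.

B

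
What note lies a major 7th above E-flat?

D

E up a major seventh is D#, so the target letter is D.
From Eb, a major seventh is 11 semitones up: D.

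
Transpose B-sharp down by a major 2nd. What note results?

B down a major second is A, so the target letter is A.
From B#, a major second is 2 semitones down: A#.

A#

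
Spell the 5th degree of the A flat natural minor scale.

Eb

The Ab natural minor scale runs Ab Bb Cb Db Eb Fb Gb.
Degree 5 is Eb.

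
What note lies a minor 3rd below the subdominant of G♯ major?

A#

The subdominant of G# major is C#.
A minor third (3 semitones) below C# lands on the letter A, giving A#.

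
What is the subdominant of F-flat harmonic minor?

Bbb

Degree 4 takes the letter 3 steps above F, which is B.
In harmonic minor, degree 4 sits 5 semitones above the tonic. Fb + 5 semitones is pitch class 9, spelled on B as Bbb.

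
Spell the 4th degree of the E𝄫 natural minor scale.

Abb

The Ebb natural minor scale runs Ebb Fb Gbb Abb Bbb Cbb Dbb.
Degree 4 is Abb.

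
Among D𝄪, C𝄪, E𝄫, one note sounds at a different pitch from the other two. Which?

In 12-tone equal temperament, enharmonic equivalents share a pitch class. D## is pitch class 4; C## is pitch class 2; Ebb is pitch class 2.
C## and Ebb share pitch class 2, while D## is pitch class 4.

D##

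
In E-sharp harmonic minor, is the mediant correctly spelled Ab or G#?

Each scale degree takes a distinct letter name. Degree 3 of a scale on E must use the letter G.
G# and Ab are enharmonically the same pitch, but only G# uses the letter G, so it is the correct spelling here.

G#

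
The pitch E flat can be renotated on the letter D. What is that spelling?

D#

Eb is pitch class 3. The letter D alone is pitch class 2.
To reach pitch class 3 from D requires an offset of +1 semitone, i.e. sharp: D#.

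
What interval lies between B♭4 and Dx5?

Counting letters B–C–D gives a third.
Bb→D## = 6 semitones, 2 wider than the major third (4), so doubly augmented.

doubly augmented third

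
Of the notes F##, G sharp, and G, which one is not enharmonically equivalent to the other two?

G#

In 12-tone equal temperament, enharmonic equivalents share a pitch class. F## is pitch class 7; G# is pitch class 8; G is pitch class 7.
F## and G share pitch class 7, while G# is pitch class 8.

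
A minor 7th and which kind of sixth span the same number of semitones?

A minor seventh spans 10 semitones.
A sixth spanning 10 semitones is augmented (the major sixth is 9).

augmented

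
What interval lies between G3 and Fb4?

diminished seventh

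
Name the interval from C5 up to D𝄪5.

Counting letters C–D gives a second.
C→D## = 4 semitones, 2 wider than the major second (2), so doubly augmented.

doubly augmented second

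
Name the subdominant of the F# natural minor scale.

B

The F# natural minor scale runs F# G# A B C# D E.
Degree 4 is B.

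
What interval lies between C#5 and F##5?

Counting letters C–D–E–F gives a fourth.
C#→F## = 6 semitones, 1 wider than the perfect fourth (5), so augmented.

augmented fourth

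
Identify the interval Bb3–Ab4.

minor seventh

Counting letters B–C–D–E–F–G–A gives a seventh.
Bb→Ab = 10 semitones, 1 narrower than the major seventh (11), so minor.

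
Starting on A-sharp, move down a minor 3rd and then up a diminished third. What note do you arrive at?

A

A minor third down from A# is F## (letter F, 3 semitones down).
A diminished third up from F## is A (letter A, 2 semitones up).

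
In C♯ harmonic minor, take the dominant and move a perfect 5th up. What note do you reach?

D#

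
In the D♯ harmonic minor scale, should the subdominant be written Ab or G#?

G#

Each scale degree takes a distinct letter name. Degree 4 of a scale on D must use the letter G.
G# and Ab are enharmonically the same pitch, but only G# uses the letter G, so it is the correct spelling here.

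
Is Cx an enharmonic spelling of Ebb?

C## = pitch class 2 and Ebb = pitch class 2 — the same pitch class, so they are enharmonic equivalents.

Yes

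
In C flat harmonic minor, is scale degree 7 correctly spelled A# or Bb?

Each scale degree takes a distinct letter name. Degree 7 of a scale on C must use the letter B.
Bb and A# are enharmonically the same pitch, but only Bb uses the letter B, so it is the correct spelling here.

Bb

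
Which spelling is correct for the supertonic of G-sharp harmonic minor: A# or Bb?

Each scale degree takes a distinct letter name. Degree 2 of a scale on G must use the letter A.
A# and Bb are enharmonically the same pitch, but only A# uses the letter A, so it is the correct spelling here.

A#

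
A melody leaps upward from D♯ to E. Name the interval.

minor second

The letter names run D→E, a span of 1 letter step, so the interval is some kind of second.
D# to E is 1 semitone. A major second is 2, so 1 makes it minor.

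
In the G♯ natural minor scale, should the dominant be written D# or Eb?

Each scale degree takes a distinct letter name. Degree 5 of a scale on G must use the letter D.
D# and Eb are enharmonically the same pitch, but only D# uses the letter D, so it is the correct spelling here.

D#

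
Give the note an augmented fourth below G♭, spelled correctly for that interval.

Dbb

A fourth below G lands on the letter D.
An augmented fourth spans 6 semitones, so Gb moves to pitch class 0. On the letter D that is Dbb.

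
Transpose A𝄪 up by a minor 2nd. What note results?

A second above A lands on the letter B.
A minor second spans 1 semitone, so A## moves to pitch class 0. On the letter B that is B#.

B#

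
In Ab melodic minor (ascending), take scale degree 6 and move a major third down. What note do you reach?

Db

Scale degree 6 of Ab melodic minor (ascending) is F.
A major third (4 semitones) below F lands on the letter D, giving Db.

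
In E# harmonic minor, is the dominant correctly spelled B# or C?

B#

Each scale degree takes a distinct letter name. Degree 5 of a scale on E must use the letter B.
B# and C are enharmonically the same pitch, but only B# uses the letter B, so it is the correct spelling here.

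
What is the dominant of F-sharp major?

C#

Degree 5 takes the letter 4 steps above F, which is C.
In major, degree 5 sits 7 semitones above the tonic. F# + 7 semitones is pitch class 1, spelled on C as C#.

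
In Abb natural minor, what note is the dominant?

The Abb natural minor scale runs Abb Bbb Cbb Dbb Ebb Fbb Gbb.
Degree 5 is Ebb.

Ebb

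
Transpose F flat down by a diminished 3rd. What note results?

D

F down a major third is Db, so the target letter is D.
From Fb, a diminished third is 2 semitones down: D.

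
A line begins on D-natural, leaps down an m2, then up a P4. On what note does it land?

F#

A minor second down from D is C# (letter C, 1 semitone down).
A perfect fourth up from C# is F# (letter F, 5 semitones up).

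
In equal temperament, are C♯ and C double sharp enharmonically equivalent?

Two spellings are enharmonically equivalent only if they share a pitch class.
Here C# → 1, C## → 2; 1 ≠ 2, so they are not.

No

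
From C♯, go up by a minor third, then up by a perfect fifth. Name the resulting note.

A minor third up from C# is E (letter E, 3 semitones up).
A perfect fifth up from E is B (letter B, 7 semitones up).

B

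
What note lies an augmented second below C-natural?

Bbb

C down a major second is Bb, so the target letter is B.
From C, an augmented second is 3 semitones down: Bbb.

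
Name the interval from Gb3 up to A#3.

The letter names run G→A, a span of 1 letter step, so the interval is some kind of second.
Gb to A# is 4 semitones. A major second is 2, so 4 makes it doubly augmented.

doubly augmented second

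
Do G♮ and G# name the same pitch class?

Two spellings are enharmonically equivalent only if they share a pitch class.
Here G → 7, G# → 8; 7 ≠ 8, so they are not.

No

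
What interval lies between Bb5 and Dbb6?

Counting letters B–C–D gives a third.
Bb→Dbb = 2 semitones, 2 narrower than the major third (4), so diminished.

diminished third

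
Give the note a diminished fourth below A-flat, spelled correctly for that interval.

A fourth below A lands on the letter E.
A diminished fourth spans 4 semitones, so Ab moves to pitch class 4. On the letter E that is E.

E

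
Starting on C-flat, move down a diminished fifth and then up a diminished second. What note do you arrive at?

Gbb

A diminished fifth down from Cb is F (letter F, 6 semitones down).
A diminished second up from F is Gbb (letter G, 0 semitones up).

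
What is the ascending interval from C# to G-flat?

Counting letters C–D–E–F–G gives a fifth.
C#→Gb = 5 semitones, 2 narrower than the perfect fifth (7), so doubly diminished.

doubly diminished fifth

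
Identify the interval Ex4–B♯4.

diminished fifth

The letter names run E→B, a span of 4 letter steps, so the interval is some kind of fifth.
E## to B# is 6 semitones. A perfect fifth is 7, so 6 makes it diminished.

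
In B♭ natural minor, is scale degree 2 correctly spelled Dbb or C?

C

Each scale degree takes a distinct letter name. Degree 2 of a scale on B must use the letter C.
C and Dbb are enharmonically the same pitch, but only C uses the letter C, so it is the correct spelling here.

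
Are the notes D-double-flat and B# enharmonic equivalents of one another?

Yes

Dbb is pitch class 0; B# is pitch class 0.
All spellings map to pitch class 0, so they are enharmonically equivalent.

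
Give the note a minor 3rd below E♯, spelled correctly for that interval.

C##

A third below E lands on the letter C.
A minor third spans 3 semitones, so E# moves to pitch class 2. On the letter C that is C##.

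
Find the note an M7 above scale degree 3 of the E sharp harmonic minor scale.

F##

Scale degree 3 of E# harmonic minor is G#.
A major seventh (11 semitones) above G# lands on the letter F, giving F##.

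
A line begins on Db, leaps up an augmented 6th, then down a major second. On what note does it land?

An augmented sixth up from Db is B (letter B, 10 semitones up).
A major second down from B is A (letter A, 2 semitones down).

A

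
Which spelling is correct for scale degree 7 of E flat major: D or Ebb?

Each scale degree takes a distinct letter name. Degree 7 of a scale on E must use the letter D.
D and Ebb are enharmonically the same pitch, but only D uses the letter D, so it is the correct spelling here.

D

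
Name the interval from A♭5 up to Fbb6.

diminished sixth

Counting letters A–B–C–D–E–F gives a sixth.
Ab→Fbb = 7 semitones, 2 narrower than the major sixth (9), so diminished.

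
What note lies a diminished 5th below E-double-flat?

Ab

E down a perfect fifth is A, so the target letter is A.
From Ebb, a diminished fifth is 6 semitones down: Ab.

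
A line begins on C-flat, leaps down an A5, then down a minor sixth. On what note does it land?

An augmented fifth down from Cb is Fbb (letter F, 8 semitones down).
A minor sixth down from Fbb is Abb (letter A, 8 semitones down).

Abb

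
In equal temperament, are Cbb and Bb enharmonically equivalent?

Cbb = pitch class 10 and Bb = pitch class 10 — the same pitch class, so they are enharmonic equivalents.

Yes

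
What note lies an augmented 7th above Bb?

A#

B up a major seventh is A#, so the target letter is A.
From Bb, an augmented seventh is 12 semitones up: A#.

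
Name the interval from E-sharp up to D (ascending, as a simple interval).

Counting letters E–F–G–A–B–C–D gives a seventh.
E#→D = 9 semitones, 2 narrower than the major seventh (11), so diminished.

diminished seventh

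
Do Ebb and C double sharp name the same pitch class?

Yes

Ebb = pitch class 2 and C## = pitch class 2 — the same pitch class, so they are enharmonic equivalents.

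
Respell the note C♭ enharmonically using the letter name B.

B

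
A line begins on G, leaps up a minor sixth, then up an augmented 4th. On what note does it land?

A

A minor sixth up from G is Eb (letter E, 8 semitones up).
An augmented fourth up from Eb is A (letter A, 6 semitones up).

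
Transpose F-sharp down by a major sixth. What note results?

F down a major sixth is Ab, so the target letter is A.
From F#, a major sixth is 9 semitones down: A.

A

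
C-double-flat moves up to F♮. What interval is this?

doubly augmented fourth

The letter names run C→F, a span of 3 letter steps, so the interval is some kind of fourth.
Cbb to F is 7 semitones. A perfect fourth is 5, so 7 makes it doubly augmented.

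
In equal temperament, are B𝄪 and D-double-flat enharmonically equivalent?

No

Two spellings are enharmonically equivalent only if they share a pitch class.
Here B## → 1, Dbb → 0; 0 ≠ 1, so they are not.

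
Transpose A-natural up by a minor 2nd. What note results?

A up a major second is B, so the target letter is B.
From A, a minor second is 1 semitone up: Bb.

Bb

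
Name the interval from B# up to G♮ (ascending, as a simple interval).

The letter names run B→G, a span of 5 letter steps, so the interval is some kind of sixth.
B# to G is 7 semitones. A major sixth is 9, so 7 makes it diminished.

diminished sixth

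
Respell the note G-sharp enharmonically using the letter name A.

Ab

Plain A sits 1 semitone above G#, so on the letter A the same pitch needs a flat: Ab.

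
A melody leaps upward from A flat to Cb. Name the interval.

The letter names run A→C, a span of 2 letter steps, so the interval is some kind of third.
Ab to Cb is 3 semitones. A major third is 4, so 3 makes it minor.

minor third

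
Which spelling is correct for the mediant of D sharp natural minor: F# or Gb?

F#

Each scale degree takes a distinct letter name. Degree 3 of a scale on D must use the letter F.
F# and Gb are enharmonically the same pitch, but only F# uses the letter F, so it is the correct spelling here.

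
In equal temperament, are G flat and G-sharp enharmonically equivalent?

No

Gb is pitch class 6; G# is pitch class 8.
The pitch classes differ (6 vs. 8), so they are not enharmonic equivalents.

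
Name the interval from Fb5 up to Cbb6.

diminished fifth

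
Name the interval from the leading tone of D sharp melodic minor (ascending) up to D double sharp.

major second

The leading tone of D# melodic minor (ascending) is C##.
C## up to D##: letters C→D make it a second; 2 semitones makes it major.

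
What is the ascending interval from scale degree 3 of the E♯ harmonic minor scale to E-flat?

Scale degree 3 of E# harmonic minor is G#.
G# up to Eb: letters G→E make it a sixth; 7 semitones makes it diminished.

diminished sixth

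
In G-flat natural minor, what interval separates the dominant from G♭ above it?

The dominant of Gb natural minor is Db.
Db up to Gb: letters D→G make it a fourth; 5 semitones makes it perfect.

perfect fourth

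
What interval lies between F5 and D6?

The letter names run F→D, a span of 5 letter steps, so the interval is some kind of sixth.
F to D is 9 semitones. A major sixth is 9, so 9 makes it major.

major sixth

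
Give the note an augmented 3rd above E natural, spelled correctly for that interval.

G##

E up a major third is G#, so the target letter is G.
From E, an augmented third is 5 semitones up: G##.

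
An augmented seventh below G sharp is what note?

G down a major seventh is Ab, so the target letter is A.
From G#, an augmented seventh is 12 semitones down: Ab.

Ab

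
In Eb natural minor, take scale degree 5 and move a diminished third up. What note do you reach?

Scale degree 5 of Eb natural minor is Bb.
A diminished third (2 semitones) above Bb lands on the letter D, giving Dbb.

Dbb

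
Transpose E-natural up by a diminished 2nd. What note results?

Fb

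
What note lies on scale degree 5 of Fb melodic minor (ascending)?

Cb

The Fb melodic minor (ascending) scale runs Fb Gb Abb Bbb Cb Db Eb.
Degree 5 is Cb.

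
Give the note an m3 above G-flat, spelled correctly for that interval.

Bbb

A third above G lands on the letter B.
A minor third spans 3 semitones, so Gb moves to pitch class 9. On the letter B that is Bbb.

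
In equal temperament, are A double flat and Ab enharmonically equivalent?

Abb is pitch class 7; Ab is pitch class 8.
The pitch classes differ (7 vs. 8), so they are not enharmonic equivalents.

No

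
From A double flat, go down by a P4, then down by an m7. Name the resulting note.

A perfect fourth down from Abb is Ebb (letter E, 5 semitones down).
A minor seventh down from Ebb is Fb (letter F, 10 semitones down).

Fb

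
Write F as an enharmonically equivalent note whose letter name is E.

E#

F is pitch class 5. The letter E alone is pitch class 4.
To reach pitch class 5 from E requires an offset of +1 semitone, i.e. sharp: E#.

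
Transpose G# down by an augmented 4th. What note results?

A fourth below G lands on the letter D.
An augmented fourth spans 6 semitones, so G# moves to pitch class 2. On the letter D that is D.

D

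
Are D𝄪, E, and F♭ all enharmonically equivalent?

Yes

D## = pitch class 4 and E = pitch class 4 and Fb = pitch class 4 — the same pitch class, so they are enharmonic equivalents.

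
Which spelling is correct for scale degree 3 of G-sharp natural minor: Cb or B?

Each scale degree takes a distinct letter name. Degree 3 of a scale on G must use the letter B.
B and Cb are enharmonically the same pitch, but only B uses the letter B, so it is the correct spelling here.

B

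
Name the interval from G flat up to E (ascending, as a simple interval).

Counting letters G–A–B–C–D–E gives a sixth.
Gb→E = 10 semitones, 1 wider than the major sixth (9), so augmented.

augmented sixth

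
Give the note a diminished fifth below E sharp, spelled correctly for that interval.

A##

A fifth below E lands on the letter A.
A diminished fifth spans 6 semitones, so E# moves to pitch class 11. On the letter A that is A##.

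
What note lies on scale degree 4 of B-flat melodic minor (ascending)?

The Bb melodic minor (ascending) scale runs Bb C Db Eb F G A.
Degree 4 is Eb.

Eb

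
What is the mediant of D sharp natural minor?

Degree 3 takes the letter 2 steps above D, which is F.
In natural minor, degree 3 sits 3 semitones above the tonic. D# + 3 semitones is pitch class 6, spelled on F as F#.

F#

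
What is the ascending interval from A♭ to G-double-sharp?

Counting letters A–B–C–D–E–F–G gives a seventh.
Ab→G## = 13 semitones, 2 wider than the major seventh (11), so doubly augmented.

doubly augmented seventh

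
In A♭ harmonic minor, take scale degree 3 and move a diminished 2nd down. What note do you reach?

B

Scale degree 3 of Ab harmonic minor is Cb.
A diminished second (0 semitones) below Cb lands on the letter B, giving B.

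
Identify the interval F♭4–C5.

augmented fifth

The letter names run F→C, a span of 4 letter steps, so the interval is some kind of fifth.
Fb to C is 8 semitones. A perfect fifth is 7, so 8 makes it augmented.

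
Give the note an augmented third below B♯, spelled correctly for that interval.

G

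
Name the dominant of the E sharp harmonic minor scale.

B#

The E# harmonic minor scale runs E# F## G# A# B# C# D##.
Degree 5 is B#.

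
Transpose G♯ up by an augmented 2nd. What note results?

A##

A second above G lands on the letter A.
An augmented second spans 3 semitones, so G# moves to pitch class 11. On the letter A that is A##.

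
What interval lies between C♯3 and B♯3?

Counting letters C–D–E–F–G–A–B gives a seventh.
C#→B# = 11 semitones, exactly the major seventh.

major seventh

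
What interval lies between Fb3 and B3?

doubly augmented fourth

The letter names run F→B, a span of 3 letter steps, so the interval is some kind of fourth.
Fb to B is 7 semitones. A perfect fourth is 5, so 7 makes it doubly augmented.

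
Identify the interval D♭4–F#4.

Counting letters D–E–F gives a third.
Db→F# = 5 semitones, 1 wider than the major third (4), so augmented.

augmented third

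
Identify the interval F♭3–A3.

augmented third

Counting letters F–G–A gives a third.
Fb→A = 5 semitones, 1 wider than the major third (4), so augmented.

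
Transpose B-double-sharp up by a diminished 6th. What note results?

B up a major sixth is G#, so the target letter is G.
From B##, a diminished sixth is 7 semitones up: G#.

G#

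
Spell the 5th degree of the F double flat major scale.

Degree 5 takes the letter 4 steps above F, which is C.
In major, degree 5 sits 7 semitones above the tonic. Fbb + 7 semitones is pitch class 10, spelled on C as Cbb.

Cbb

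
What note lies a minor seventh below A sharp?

B#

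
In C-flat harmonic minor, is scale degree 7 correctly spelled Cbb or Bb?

Bb

Each scale degree takes a distinct letter name. Degree 7 of a scale on C must use the letter B.
Bb and Cbb are enharmonically the same pitch, but only Bb uses the letter B, so it is the correct spelling here.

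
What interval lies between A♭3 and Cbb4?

diminished third

The letter names run A→C, a span of 2 letter steps, so the interval is some kind of third.
Ab to Cbb is 2 semitones. A major third is 4, so 2 makes it diminished.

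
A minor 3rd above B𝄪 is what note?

D##

A third above B lands on the letter D.
A minor third spans 3 semitones, so B## moves to pitch class 4. On the letter D that is D##.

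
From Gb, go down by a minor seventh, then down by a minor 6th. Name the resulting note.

A minor seventh down from Gb is Ab (letter A, 10 semitones down).
A minor sixth down from Ab is C (letter C, 8 semitones down).

C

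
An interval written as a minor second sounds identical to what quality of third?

doubly diminished

A minor second spans 1 semitone.
A third spanning 1 semitone is doubly diminished (the major third is 4).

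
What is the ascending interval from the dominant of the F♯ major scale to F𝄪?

The dominant of F# major is C#.
C# up to F##: letters C→F make it a fourth; 6 semitones makes it augmented.

augmented fourth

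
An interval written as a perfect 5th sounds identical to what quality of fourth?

doubly augmented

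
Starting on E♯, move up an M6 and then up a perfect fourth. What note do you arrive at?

A major sixth up from E# is C## (letter C, 9 semitones up).
A perfect fourth up from C## is F## (letter F, 5 semitones up).

F##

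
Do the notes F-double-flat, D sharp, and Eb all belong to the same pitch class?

Yes

Fbb = pitch class 3 and D# = pitch class 3 and Eb = pitch class 3 — the same pitch class, so they are enharmonic equivalents.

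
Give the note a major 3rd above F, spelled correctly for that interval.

A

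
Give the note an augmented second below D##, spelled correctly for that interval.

A second below D lands on the letter C.
An augmented second spans 3 semitones, so D## moves to pitch class 1. On the letter C that is C#.

C#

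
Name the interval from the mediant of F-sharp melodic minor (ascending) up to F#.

The mediant of F# melodic minor (ascending) is A.
A up to F#: letters A→F make it a sixth; 9 semitones makes it major.

major sixth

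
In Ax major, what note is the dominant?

Degree 5 takes the letter 4 steps above A, which is E.
In major, degree 5 sits 7 semitones above the tonic. A## + 7 semitones is pitch class 6, spelled on E as E##.

E##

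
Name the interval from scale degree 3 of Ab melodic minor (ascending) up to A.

Scale degree 3 of Ab melodic minor (ascending) is Cb.
Cb up to A: letters C→A make it a sixth; 10 semitones makes it augmented.

augmented sixth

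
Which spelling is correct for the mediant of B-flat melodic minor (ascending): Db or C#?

Db

Each scale degree takes a distinct letter name. Degree 3 of a scale on B must use the letter D.
Db and C# are enharmonically the same pitch, but only Db uses the letter D, so it is the correct spelling here.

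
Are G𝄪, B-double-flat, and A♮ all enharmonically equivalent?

G## = pitch class 9 and Bbb = pitch class 9 and A = pitch class 9 — the same pitch class, so they are enharmonic equivalents.

Yes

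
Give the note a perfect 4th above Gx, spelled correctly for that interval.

C##

G up a perfect fourth is C, so the target letter is C.
From G##, a perfect fourth is 5 semitones up: C##.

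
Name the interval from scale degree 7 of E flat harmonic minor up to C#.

Scale degree 7 of Eb harmonic minor is D.
D up to C#: letters D→C make it a seventh; 11 semitones makes it major.

major seventh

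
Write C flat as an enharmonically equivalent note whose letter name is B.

B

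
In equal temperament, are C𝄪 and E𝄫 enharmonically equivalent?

Yes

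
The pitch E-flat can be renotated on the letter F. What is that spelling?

Eb is pitch class 3. The letter F alone is pitch class 5.
To reach pitch class 3 from F requires an offset of -2 semitones, i.e. double flat: Fbb.

Fbb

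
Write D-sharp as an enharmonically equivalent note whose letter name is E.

D# is pitch class 3. The letter E alone is pitch class 4.
To reach pitch class 3 from E requires an offset of -1 semitone, i.e. flat: Eb.

Eb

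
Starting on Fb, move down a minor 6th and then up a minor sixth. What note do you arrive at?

A minor sixth down from Fb is Ab (letter A, 8 semitones down).
A minor sixth up from Ab is Fb (letter F, 8 semitones up).

Fb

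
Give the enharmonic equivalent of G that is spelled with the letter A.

Abb

G is pitch class 7. The letter A alone is pitch class 9.
To reach pitch class 7 from A requires an offset of -2 semitones, i.e. double flat: Abb.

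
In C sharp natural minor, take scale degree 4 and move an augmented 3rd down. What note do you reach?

Scale degree 4 of C# natural minor is F#.
An augmented third (5 semitones) below F# lands on the letter D, giving Db.

Db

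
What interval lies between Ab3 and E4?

augmented fifth

Counting letters A–B–C–D–E gives a fifth.
Ab→E = 8 semitones, 1 wider than the perfect fifth (7), so augmented.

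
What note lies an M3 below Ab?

Fb

A third below A lands on the letter F.
A major third spans 4 semitones, so Ab moves to pitch class 4. On the letter F that is Fb.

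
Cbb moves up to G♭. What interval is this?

augmented fifth

The letter names run C→G, a span of 4 letter steps, so the interval is some kind of fifth.
Cbb to Gb is 8 semitones. A perfect fifth is 7, so 8 makes it augmented.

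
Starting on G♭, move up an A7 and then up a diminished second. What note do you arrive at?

Gb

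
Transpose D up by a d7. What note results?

Cb

A seventh above D lands on the letter C.
A diminished seventh spans 9 semitones, so D moves to pitch class 11. On the letter C that is Cb.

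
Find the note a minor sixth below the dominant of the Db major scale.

C

The dominant of Db major is Ab.
A minor sixth (8 semitones) below Ab lands on the letter C, giving C.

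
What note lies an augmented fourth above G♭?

G up a perfect fourth is C, so the target letter is C.
From Gb, an augmented fourth is 6 semitones up: C.

C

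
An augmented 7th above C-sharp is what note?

A seventh above C lands on the letter B.
An augmented seventh spans 12 semitones, so C# moves to pitch class 1. On the letter B that is B##.

B##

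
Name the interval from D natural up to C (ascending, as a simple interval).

minor seventh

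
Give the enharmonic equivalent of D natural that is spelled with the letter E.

Plain E sits 2 semitones above D, so on the letter E the same pitch needs a double flat: Ebb.

Ebb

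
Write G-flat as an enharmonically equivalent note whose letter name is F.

F#

Plain F sits 1 semitone below Gb, so on the letter F the same pitch needs a sharp: F#.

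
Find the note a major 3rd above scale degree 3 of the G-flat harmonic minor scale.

Scale degree 3 of Gb harmonic minor is Bbb.
A major third (4 semitones) above Bbb lands on the letter D, giving Db.

Db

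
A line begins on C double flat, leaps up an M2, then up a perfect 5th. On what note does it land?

A major second up from Cbb is Dbb (letter D, 2 semitones up).
A perfect fifth up from Dbb is Abb (letter A, 7 semitones up).

Abb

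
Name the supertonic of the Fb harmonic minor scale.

Gb

Degree 2 takes the letter 1 step above F, which is G.
In harmonic minor, degree 2 sits 2 semitones above the tonic. Fb + 2 semitones is pitch class 6, spelled on G as Gb.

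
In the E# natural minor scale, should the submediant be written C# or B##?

C#

Each scale degree takes a distinct letter name. Degree 6 of a scale on E must use the letter C.
C# and B## are enharmonically the same pitch, but only C# uses the letter C, so it is the correct spelling here.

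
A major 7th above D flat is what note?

C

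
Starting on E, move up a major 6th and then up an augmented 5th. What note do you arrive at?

G##

A major sixth up from E is C# (letter C, 9 semitones up).
An augmented fifth up from C# is G## (letter G, 8 semitones up).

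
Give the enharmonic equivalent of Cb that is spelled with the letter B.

B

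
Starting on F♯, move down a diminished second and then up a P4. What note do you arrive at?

A diminished second down from F# is E## (letter E, 0 semitones down).
A perfect fourth up from E## is A## (letter A, 5 semitones up).

A##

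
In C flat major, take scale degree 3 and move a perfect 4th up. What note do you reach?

Scale degree 3 of Cb major is Eb.
A perfect fourth (5 semitones) above Eb lands on the letter A, giving Ab.

Ab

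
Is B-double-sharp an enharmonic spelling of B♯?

B## is pitch class 1; B# is pitch class 0.
The pitch classes differ (1 vs. 0), so they are not enharmonic equivalents.

No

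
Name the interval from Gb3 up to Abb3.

minor second

Counting letters G–A gives a second.
Gb→Abb = 1 semitone, 1 narrower than the major second (2), so minor.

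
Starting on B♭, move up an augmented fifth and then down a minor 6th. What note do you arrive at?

An augmented fifth up from Bb is F# (letter F, 8 semitones up).
A minor sixth down from F# is A# (letter A, 8 semitones down).

A#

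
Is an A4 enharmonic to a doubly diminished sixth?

An augmented fourth spans 6 semitones; a doubly diminished sixth spans 6.
They are enharmonically equivalent.

Yes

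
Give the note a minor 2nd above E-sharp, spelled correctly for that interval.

A second above E lands on the letter F.
A minor second spans 1 semitone, so E# moves to pitch class 6. On the letter F that is F#.

F#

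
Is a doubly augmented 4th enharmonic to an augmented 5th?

A doubly augmented fourth spans 7 semitones; an augmented fifth spans 8.
The spans differ, so they are not enharmonic equivalents.

No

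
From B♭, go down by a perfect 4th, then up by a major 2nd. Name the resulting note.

A perfect fourth down from Bb is F (letter F, 5 semitones down).
A major second up from F is G (letter G, 2 semitones up).

G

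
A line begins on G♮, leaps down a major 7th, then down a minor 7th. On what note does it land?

A major seventh down from G is Ab (letter A, 11 semitones down).
A minor seventh down from Ab is Bb (letter B, 10 semitones down).

Bb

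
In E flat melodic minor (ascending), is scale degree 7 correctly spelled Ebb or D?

D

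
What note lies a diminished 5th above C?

A fifth above C lands on the letter G.
A diminished fifth spans 6 semitones, so C moves to pitch class 6. On the letter G that is Gb.

Gb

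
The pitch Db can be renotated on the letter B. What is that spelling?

Db is pitch class 1. The letter B alone is pitch class 11.
To reach pitch class 1 from B requires an offset of +2 semitones, i.e. double sharp: B##.

B##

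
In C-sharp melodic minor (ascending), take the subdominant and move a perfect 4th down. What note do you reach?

The subdominant of C# melodic minor (ascending) is F#.
A perfect fourth (5 semitones) below F# lands on the letter C, giving C#.

C#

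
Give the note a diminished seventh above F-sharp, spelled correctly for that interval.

F up a major seventh is E, so the target letter is E.
From F#, a diminished seventh is 9 semitones up: Eb.

Eb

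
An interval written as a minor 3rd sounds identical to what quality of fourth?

doubly diminished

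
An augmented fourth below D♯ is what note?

A fourth below D lands on the letter A.
An augmented fourth spans 6 semitones, so D# moves to pitch class 9. On the letter A that is A.

A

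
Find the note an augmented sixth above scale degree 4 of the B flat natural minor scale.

C#

Scale degree 4 of Bb natural minor is Eb.
An augmented sixth (10 semitones) above Eb lands on the letter C, giving C#.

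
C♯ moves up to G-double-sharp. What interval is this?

augmented fifth

Counting letters C–D–E–F–G gives a fifth.
C#→G## = 8 semitones, 1 wider than the perfect fifth (7), so augmented.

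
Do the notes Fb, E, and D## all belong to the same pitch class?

Yes

Fb is pitch class 4; E is pitch class 4; D## is pitch class 4.
All spellings map to pitch class 4, so they are enharmonically equivalent.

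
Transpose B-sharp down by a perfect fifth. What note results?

E#

A fifth below B lands on the letter E.
A perfect fifth spans 7 semitones, so B# moves to pitch class 5. On the letter E that is E#.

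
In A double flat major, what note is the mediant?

The Abb major scale runs Abb Bbb Cb Dbb Ebb Fb Gb.
Degree 3 is Cb.

Cb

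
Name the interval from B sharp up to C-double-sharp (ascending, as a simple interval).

major second

Counting letters B–C gives a second.
B#→C## = 2 semitones, exactly the major second.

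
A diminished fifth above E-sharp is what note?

A fifth above E lands on the letter B.
A diminished fifth spans 6 semitones, so E# moves to pitch class 11. On the letter B that is B.

B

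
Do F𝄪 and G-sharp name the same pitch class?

Two spellings are enharmonically equivalent only if they share a pitch class.
Here F## → 7, G# → 8; 7 ≠ 8, so they are not.

No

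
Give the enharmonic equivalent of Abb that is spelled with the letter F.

F##

Abb is pitch class 7. The letter F alone is pitch class 5.
To reach pitch class 7 from F requires an offset of +2 semitones, i.e. double sharp: F##.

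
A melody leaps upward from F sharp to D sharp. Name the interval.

major sixth

The letter names run F→D, a span of 5 letter steps, so the interval is some kind of sixth.
F# to D# is 9 semitones. A major sixth is 9, so 9 makes it major.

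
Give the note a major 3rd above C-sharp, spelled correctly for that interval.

E#

A third above C lands on the letter E.
A major third spans 4 semitones, so C# moves to pitch class 5. On the letter E that is E#.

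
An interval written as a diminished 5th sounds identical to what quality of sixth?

doubly diminished

A diminished fifth spans 6 semitones.
A sixth spanning 6 semitones is doubly diminished (the major sixth is 9).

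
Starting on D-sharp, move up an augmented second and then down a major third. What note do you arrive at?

C##

An augmented second up from D# is E## (letter E, 3 semitones up).
A major third down from E## is C## (letter C, 4 semitones down).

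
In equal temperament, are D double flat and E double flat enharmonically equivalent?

No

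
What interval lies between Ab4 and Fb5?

The letter names run A→F, a span of 5 letter steps, so the interval is some kind of sixth.
Ab to Fb is 8 semitones. A major sixth is 9, so 8 makes it minor.

minor sixth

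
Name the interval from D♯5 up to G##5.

augmented fourth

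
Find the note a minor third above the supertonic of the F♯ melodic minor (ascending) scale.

B

The supertonic of F# melodic minor (ascending) is G#.
A minor third (3 semitones) above G# lands on the letter B, giving B.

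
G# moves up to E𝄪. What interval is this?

augmented sixth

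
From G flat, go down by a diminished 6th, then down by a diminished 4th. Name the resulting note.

F##

A diminished sixth down from Gb is B (letter B, 7 semitones down).
A diminished fourth down from B is F## (letter F, 4 semitones down).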